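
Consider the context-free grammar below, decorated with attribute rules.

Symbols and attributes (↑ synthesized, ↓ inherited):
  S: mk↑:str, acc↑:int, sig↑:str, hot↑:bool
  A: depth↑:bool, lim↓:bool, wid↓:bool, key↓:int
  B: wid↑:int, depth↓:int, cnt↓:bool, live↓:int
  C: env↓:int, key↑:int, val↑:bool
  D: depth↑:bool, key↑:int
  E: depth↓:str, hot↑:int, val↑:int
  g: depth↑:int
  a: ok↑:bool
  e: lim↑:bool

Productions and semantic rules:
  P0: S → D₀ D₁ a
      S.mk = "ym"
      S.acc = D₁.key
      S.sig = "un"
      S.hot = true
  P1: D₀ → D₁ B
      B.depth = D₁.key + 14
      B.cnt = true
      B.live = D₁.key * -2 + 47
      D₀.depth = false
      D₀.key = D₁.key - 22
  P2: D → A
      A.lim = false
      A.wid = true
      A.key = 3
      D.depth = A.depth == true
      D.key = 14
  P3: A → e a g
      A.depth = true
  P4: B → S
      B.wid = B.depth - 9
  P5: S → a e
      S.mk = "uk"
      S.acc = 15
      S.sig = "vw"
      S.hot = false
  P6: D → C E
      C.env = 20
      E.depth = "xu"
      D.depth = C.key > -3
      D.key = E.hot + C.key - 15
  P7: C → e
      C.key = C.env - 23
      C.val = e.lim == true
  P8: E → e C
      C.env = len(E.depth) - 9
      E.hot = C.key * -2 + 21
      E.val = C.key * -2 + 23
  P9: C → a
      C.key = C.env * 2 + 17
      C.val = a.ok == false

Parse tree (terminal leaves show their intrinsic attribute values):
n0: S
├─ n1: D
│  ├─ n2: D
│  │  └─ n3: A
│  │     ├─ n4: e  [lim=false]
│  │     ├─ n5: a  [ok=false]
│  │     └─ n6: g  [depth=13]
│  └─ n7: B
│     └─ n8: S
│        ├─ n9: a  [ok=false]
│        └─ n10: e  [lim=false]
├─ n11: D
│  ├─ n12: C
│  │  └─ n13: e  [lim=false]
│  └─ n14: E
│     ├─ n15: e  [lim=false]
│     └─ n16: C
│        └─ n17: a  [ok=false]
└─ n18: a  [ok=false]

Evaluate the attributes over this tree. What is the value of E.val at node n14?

1. n3.lim = false  [false]
2. n3.wid = true  [true]
3. n3.key = 3  [3]
4. n4.lim = false  [terminal]
5. n5.ok = false  [terminal]
6. n6.depth = 13  [terminal]
7. n3.depth = true  [true]
8. n2.depth = true  [A.depth == true]
9. n2.key = 14  [14]
10. n7.depth = 28  [D₁.key + 14]
11. n7.cnt = true  [true]
12. n7.live = 19  [D₁.key * -2 + 47]
13. n9.ok = false  [terminal]
14. n10.lim = false  [terminal]
15. n8.mk = "uk"  ["uk"]
16. n8.acc = 15  [15]
17. n8.sig = "vw"  ["vw"]
18. n8.hot = false  [false]
19. n7.wid = 19  [B.depth - 9]
20. n1.depth = false  [false]
21. n1.key = -8  [D₁.key - 22]
22. n12.env = 20  [20]
23. n13.lim = false  [terminal]
24. n12.key = -3  [C.env - 23]
25. n12.val = false  [e.lim == true]
26. n14.depth = "xu"  ["xu"]
27. n15.lim = false  [terminal]
28. n16.env = -7  [len(E.depth) - 9]
29. n17.ok = false  [terminal]
30. n16.key = 3  [C.env * 2 + 17]
31. n16.val = true  [a.ok == false]
32. n14.hot = 15  [C.key * -2 + 21]
33. n14.val = 17  [C.key * -2 + 23]
34. n11.depth = false  [C.key > -3]
35. n11.key = -3  [E.hot + C.key - 15]
36. n18.ok = false  [terminal]
37. n0.mk = "ym"  ["ym"]
38. n0.acc = -3  [D₁.key]
39. n0.sig = "un"  ["un"]
40. n0.hot = true  [true]

17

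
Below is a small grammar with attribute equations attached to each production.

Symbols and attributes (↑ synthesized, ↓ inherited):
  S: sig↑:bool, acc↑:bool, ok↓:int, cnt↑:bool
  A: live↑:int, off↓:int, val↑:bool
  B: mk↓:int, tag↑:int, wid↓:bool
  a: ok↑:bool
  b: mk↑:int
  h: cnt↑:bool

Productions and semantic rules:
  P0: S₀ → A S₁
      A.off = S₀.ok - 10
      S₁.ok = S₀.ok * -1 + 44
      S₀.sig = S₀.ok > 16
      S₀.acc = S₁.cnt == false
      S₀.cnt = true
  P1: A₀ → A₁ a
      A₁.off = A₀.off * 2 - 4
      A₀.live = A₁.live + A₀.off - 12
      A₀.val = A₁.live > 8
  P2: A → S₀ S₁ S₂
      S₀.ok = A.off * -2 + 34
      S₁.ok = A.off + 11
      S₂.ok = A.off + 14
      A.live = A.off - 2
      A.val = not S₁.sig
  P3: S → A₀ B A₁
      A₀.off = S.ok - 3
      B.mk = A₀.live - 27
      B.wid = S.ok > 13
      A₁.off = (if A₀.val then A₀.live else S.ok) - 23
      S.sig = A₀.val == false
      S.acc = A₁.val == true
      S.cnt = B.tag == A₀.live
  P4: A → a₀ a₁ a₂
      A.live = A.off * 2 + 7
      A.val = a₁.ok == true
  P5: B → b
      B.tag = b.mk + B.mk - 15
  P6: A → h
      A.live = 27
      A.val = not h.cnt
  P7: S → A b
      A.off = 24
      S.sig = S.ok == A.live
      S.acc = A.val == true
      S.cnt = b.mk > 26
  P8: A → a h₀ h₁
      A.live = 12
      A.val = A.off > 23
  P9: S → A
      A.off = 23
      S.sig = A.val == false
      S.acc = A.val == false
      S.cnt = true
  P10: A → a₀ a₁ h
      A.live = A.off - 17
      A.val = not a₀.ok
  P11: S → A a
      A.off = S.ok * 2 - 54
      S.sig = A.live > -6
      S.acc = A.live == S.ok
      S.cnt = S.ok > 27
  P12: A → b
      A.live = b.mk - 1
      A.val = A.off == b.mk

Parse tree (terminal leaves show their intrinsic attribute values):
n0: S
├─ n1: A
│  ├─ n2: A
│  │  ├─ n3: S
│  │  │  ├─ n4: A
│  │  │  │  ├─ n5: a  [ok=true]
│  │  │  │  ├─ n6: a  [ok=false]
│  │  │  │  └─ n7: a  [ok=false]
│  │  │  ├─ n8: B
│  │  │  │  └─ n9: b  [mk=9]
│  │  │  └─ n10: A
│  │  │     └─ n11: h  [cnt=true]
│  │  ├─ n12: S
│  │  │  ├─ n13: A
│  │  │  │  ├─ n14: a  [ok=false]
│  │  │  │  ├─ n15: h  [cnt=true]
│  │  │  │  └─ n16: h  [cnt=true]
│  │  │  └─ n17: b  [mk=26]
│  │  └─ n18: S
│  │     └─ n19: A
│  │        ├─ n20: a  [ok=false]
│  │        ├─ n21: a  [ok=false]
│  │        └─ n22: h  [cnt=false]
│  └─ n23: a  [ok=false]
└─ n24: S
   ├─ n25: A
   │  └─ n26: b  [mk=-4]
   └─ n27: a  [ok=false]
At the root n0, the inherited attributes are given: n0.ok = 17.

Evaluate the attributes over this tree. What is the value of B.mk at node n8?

1. n0.ok = 17  [given at root]
2. n1.off = 7  [S₀.ok - 10]
3. n2.off = 10  [A₀.off * 2 - 4]
4. n3.ok = 14  [A.off * -2 + 34]
5. n4.off = 11  [S.ok - 3]
6. n5.ok = true  [terminal]
7. n6.ok = false  [terminal]
8. n7.ok = false  [terminal]
9. n4.live = 29  [A.off * 2 + 7]
10. n4.val = false  [a₁.ok == true]
11. n8.mk = 2  [A₀.live - 27]
12. n8.wid = true  [S.ok > 13]
13. n9.mk = 9  [terminal]
14. n8.tag = -4  [b.mk + B.mk - 15]
15. n10.off = -9  [(if A₀.val then A₀.live else S.ok) - 23]
16. n11.cnt = true  [terminal]
17. n10.live = 27  [27]
18. n10.val = false  [not h.cnt]
19. n3.sig = true  [A₀.val == false]
20. n3.acc = false  [A₁.val == true]
21. n3.cnt = false  [B.tag == A₀.live]
22. n12.ok = 21  [A.off + 11]
23. n13.off = 24  [24]
24. n14.ok = false  [terminal]
25. n15.cnt = true  [terminal]
26. n16.cnt = true  [terminal]
27. n13.live = 12  [12]
28. n13.val = true  [A.off > 23]
29. n17.mk = 26  [terminal]
30. n12.sig = false  [S.ok == A.live]
31. n12.acc = true  [A.val == true]
32. n12.cnt = false  [b.mk > 26]
33. n18.ok = 24  [A.off + 14]
34. n19.off = 23  [23]
35. n20.ok = false  [terminal]
36. n21.ok = false  [terminal]
37. n22.cnt = false  [terminal]
38. n19.live = 6  [A.off - 17]
39. n19.val = true  [not a₀.ok]
40. n18.sig = false  [A.val == false]
41. n18.acc = false  [A.val == false]
42. n18.cnt = true  [true]
43. n2.live = 8  [A.off - 2]
44. n2.val = true  [not S₁.sig]
45. n23.ok = false  [terminal]
46. n1.live = 3  [A₁.live + A₀.off - 12]
47. n1.val = false  [A₁.live > 8]
48. n24.ok = 27  [S₀.ok * -1 + 44]
49. n25.off = 0  [S.ok * 2 - 54]
50. n26.mk = -4  [terminal]
51. n25.live = -5  [b.mk - 1]
52. n25.val = false  [A.off == b.mk]
53. n27.ok = false  [terminal]
54. n24.sig = true  [A.live > -6]
55. n24.acc = false  [A.live == S.ok]
56. n24.cnt = false  [S.ok > 27]
57. n0.sig = true  [S₀.ok > 16]
58. n0.acc = true  [S₁.cnt == false]
59. n0.cnt = true  [true]

2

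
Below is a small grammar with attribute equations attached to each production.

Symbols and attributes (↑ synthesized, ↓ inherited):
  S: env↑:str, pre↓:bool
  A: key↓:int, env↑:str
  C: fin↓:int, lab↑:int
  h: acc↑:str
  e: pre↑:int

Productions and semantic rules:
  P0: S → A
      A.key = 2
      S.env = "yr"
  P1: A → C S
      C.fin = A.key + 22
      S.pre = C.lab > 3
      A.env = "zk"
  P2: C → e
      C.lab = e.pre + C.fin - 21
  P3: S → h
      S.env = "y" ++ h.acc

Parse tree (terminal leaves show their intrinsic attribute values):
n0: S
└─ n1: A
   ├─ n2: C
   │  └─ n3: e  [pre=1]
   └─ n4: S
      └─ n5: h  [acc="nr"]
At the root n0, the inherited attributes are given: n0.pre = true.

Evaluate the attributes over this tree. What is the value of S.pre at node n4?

1. n0.pre = true  [given at root]
2. n1.key = 2  [2]
3. n2.fin = 24  [A.key + 22]
4. n3.pre = 1  [terminal]
5. n2.lab = 4  [e.pre + C.fin - 21]
6. n4.pre = true  [C.lab > 3]
7. n5.acc = "nr"  [terminal]
8. n4.env = "ynr"  ["y" ++ h.acc]
9. n1.env = "zk"  ["zk"]
10. n0.env = "yr"  ["yr"]

true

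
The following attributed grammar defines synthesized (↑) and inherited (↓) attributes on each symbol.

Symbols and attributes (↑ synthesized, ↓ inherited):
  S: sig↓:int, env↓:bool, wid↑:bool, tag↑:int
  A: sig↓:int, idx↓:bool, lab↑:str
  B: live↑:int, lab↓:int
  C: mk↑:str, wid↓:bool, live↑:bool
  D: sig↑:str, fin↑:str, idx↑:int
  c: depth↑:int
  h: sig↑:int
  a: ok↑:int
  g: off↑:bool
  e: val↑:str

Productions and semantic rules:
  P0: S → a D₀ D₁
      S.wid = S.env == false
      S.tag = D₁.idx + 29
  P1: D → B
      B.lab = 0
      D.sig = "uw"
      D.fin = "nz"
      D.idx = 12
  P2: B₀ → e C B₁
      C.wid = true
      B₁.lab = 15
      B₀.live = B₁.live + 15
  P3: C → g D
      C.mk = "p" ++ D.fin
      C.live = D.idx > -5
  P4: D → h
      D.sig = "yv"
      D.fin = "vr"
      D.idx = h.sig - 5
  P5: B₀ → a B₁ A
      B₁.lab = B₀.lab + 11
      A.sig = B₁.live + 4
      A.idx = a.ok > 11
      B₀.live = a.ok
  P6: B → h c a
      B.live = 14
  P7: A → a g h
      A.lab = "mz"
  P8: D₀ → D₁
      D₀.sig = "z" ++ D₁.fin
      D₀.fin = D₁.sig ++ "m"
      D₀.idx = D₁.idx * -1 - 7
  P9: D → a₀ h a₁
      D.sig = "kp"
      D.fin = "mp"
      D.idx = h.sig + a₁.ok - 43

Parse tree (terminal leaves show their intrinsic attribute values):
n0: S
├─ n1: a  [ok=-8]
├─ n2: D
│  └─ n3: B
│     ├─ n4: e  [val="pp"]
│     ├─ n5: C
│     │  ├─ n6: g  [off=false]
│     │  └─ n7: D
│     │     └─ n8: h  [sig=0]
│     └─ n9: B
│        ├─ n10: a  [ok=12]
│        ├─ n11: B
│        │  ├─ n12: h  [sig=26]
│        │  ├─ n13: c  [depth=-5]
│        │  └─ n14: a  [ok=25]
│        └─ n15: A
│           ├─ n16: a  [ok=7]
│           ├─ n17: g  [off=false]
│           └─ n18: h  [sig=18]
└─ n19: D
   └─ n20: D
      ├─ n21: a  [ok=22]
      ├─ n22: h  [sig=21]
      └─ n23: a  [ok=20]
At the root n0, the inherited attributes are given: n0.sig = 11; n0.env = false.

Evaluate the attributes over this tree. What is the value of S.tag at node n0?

24

1. n0.sig = 11  [given at root]
2. n0.env = false  [given at root]
3. n1.ok = -8  [terminal]
4. n3.lab = 0  [0]
5. n4.val = "pp"  [terminal]
6. n5.wid = true  [true]
7. n6.off = false  [terminal]
8. n8.sig = 0  [terminal]
9. n7.sig = "yv"  ["yv"]
10. n7.fin = "vr"  ["vr"]
11. n7.idx = -5  [h.sig - 5]
12. n5.mk = "pvr"  ["p" ++ D.fin]
13. n5.live = false  [D.idx > -5]
14. n9.lab = 15  [15]
15. n10.ok = 12  [terminal]
16. n11.lab = 26  [B₀.lab + 11]
17. n12.sig = 26  [terminal]
18. n13.depth = -5  [terminal]
19. n14.ok = 25  [terminal]
20. n11.live = 14  [14]
21. n15.sig = 18  [B₁.live + 4]
22. n15.idx = true  [a.ok > 11]
23. n16.ok = 7  [terminal]
24. n17.off = false  [terminal]
25. n18.sig = 18  [terminal]
26. n15.lab = "mz"  ["mz"]
27. n9.live = 12  [a.ok]
28. n3.live = 27  [B₁.live + 15]
29. n2.sig = "uw"  ["uw"]
30. n2.fin = "nz"  ["nz"]
31. n2.idx = 12  [12]
32. n21.ok = 22  [terminal]
33. n22.sig = 21  [terminal]
34. n23.ok = 20  [terminal]
35. n20.sig = "kp"  ["kp"]
36. n20.fin = "mp"  ["mp"]
37. n20.idx = -2  [h.sig + a₁.ok - 43]
38. n19.sig = "zmp"  ["z" ++ D₁.fin]
39. n19.fin = "kpm"  [D₁.sig ++ "m"]
40. n19.idx = -5  [D₁.idx * -1 - 7]
41. n0.wid = true  [S.env == false]
42. n0.tag = 24  [D₁.idx + 29]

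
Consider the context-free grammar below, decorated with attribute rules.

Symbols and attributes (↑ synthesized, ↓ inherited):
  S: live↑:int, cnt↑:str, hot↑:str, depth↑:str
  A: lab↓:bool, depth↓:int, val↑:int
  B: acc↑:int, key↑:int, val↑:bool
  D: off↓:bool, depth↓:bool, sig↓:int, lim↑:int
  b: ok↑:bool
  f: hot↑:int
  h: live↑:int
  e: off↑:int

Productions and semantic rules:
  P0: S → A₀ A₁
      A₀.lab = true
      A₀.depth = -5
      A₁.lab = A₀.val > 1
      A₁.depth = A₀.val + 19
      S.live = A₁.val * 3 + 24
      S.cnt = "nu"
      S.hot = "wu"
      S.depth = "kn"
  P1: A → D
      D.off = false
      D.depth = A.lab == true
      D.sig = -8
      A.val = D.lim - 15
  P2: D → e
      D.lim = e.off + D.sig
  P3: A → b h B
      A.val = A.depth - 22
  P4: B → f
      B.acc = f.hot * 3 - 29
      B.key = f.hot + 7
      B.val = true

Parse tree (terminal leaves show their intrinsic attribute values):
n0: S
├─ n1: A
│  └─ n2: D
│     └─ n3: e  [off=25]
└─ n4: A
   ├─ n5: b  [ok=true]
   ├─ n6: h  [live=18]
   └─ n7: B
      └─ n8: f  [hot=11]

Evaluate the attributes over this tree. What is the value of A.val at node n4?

-1

1. n1.lab = true  [true]
2. n1.depth = -5  [-5]
3. n2.off = false  [false]
4. n2.depth = true  [A.lab == true]
5. n2.sig = -8  [-8]
6. n3.off = 25  [terminal]
7. n2.lim = 17  [e.off + D.sig]
8. n1.val = 2  [D.lim - 15]
9. n4.lab = true  [A₀.val > 1]
10. n4.depth = 21  [A₀.val + 19]
11. n5.ok = true  [terminal]
12. n6.live = 18  [terminal]
13. n8.hot = 11  [terminal]
14. n7.acc = 4  [f.hot * 3 - 29]
15. n7.key = 18  [f.hot + 7]
16. n7.val = true  [true]
17. n4.val = -1  [A.depth - 22]
18. n0.live = 21  [A₁.val * 3 + 24]
19. n0.cnt = "nu"  ["nu"]
20. n0.hot = "wu"  ["wu"]
21. n0.depth = "kn"  ["kn"]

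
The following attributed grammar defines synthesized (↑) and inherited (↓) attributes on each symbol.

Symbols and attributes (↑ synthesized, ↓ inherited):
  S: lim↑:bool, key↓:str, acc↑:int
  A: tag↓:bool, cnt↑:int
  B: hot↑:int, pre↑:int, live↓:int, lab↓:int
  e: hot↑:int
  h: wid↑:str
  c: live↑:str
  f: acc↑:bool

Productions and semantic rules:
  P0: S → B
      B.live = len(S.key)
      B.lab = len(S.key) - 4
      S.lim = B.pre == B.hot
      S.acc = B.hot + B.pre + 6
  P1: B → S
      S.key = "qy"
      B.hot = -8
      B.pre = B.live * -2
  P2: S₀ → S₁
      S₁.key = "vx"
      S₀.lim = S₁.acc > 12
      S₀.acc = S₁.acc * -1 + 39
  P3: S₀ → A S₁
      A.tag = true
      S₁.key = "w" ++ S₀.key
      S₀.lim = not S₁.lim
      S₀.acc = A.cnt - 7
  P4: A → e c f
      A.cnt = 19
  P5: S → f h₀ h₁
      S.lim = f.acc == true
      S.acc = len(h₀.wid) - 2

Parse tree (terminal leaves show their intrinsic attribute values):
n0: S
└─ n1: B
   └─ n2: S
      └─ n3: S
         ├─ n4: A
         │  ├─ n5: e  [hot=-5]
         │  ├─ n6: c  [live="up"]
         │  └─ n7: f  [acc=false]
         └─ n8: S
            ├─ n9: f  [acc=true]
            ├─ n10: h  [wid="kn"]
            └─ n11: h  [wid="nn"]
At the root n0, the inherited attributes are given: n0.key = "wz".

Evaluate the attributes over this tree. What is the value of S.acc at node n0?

-6

1. n0.key = "wz"  [given at root]
2. n1.live = 2  [len(S.key)]
3. n1.lab = -2  [len(S.key) - 4]
4. n2.key = "qy"  ["qy"]
5. n3.key = "vx"  ["vx"]
6. n4.tag = true  [true]
7. n5.hot = -5  [terminal]
8. n6.live = "up"  [terminal]
9. n7.acc = false  [terminal]
10. n4.cnt = 19  [19]
11. n8.key = "wvx"  ["w" ++ S₀.key]
12. n9.acc = true  [terminal]
13. n10.wid = "kn"  [terminal]
14. n11.wid = "nn"  [terminal]
15. n8.lim = true  [f.acc == true]
16. n8.acc = 0  [len(h₀.wid) - 2]
17. n3.lim = false  [not S₁.lim]
18. n3.acc = 12  [A.cnt - 7]
19. n2.lim = false  [S₁.acc > 12]
20. n2.acc = 27  [S₁.acc * -1 + 39]
21. n1.hot = -8  [-8]
22. n1.pre = -4  [B.live * -2]
23. n0.lim = false  [B.pre == B.hot]
24. n0.acc = -6  [B.hot + B.pre + 6]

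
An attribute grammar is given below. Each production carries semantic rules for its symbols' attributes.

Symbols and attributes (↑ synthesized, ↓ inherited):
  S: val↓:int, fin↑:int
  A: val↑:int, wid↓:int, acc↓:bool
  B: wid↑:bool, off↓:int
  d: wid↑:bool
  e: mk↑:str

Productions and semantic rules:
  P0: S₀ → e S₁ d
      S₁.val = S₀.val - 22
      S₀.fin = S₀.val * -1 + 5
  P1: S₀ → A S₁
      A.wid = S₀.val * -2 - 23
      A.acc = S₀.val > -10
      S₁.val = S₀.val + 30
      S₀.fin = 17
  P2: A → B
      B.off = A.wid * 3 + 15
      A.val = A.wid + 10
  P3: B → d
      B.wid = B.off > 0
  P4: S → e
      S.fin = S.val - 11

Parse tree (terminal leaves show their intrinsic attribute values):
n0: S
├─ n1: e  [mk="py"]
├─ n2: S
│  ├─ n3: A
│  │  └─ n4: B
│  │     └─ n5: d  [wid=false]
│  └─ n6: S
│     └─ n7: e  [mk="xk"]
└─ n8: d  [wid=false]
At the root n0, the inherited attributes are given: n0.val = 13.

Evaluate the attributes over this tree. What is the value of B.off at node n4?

0

1. n0.val = 13  [given at root]
2. n1.mk = "py"  [terminal]
3. n2.val = -9  [S₀.val - 22]
4. n3.wid = -5  [S₀.val * -2 - 23]
5. n3.acc = true  [S₀.val > -10]
6. n4.off = 0  [A.wid * 3 + 15]
7. n5.wid = false  [terminal]
8. n4.wid = false  [B.off > 0]
9. n3.val = 5  [A.wid + 10]
10. n6.val = 21  [S₀.val + 30]
11. n7.mk = "xk"  [terminal]
12. n6.fin = 10  [S.val - 11]
13. n2.fin = 17  [17]
14. n8.wid = false  [terminal]
15. n0.fin = -8  [S₀.val * -1 + 5]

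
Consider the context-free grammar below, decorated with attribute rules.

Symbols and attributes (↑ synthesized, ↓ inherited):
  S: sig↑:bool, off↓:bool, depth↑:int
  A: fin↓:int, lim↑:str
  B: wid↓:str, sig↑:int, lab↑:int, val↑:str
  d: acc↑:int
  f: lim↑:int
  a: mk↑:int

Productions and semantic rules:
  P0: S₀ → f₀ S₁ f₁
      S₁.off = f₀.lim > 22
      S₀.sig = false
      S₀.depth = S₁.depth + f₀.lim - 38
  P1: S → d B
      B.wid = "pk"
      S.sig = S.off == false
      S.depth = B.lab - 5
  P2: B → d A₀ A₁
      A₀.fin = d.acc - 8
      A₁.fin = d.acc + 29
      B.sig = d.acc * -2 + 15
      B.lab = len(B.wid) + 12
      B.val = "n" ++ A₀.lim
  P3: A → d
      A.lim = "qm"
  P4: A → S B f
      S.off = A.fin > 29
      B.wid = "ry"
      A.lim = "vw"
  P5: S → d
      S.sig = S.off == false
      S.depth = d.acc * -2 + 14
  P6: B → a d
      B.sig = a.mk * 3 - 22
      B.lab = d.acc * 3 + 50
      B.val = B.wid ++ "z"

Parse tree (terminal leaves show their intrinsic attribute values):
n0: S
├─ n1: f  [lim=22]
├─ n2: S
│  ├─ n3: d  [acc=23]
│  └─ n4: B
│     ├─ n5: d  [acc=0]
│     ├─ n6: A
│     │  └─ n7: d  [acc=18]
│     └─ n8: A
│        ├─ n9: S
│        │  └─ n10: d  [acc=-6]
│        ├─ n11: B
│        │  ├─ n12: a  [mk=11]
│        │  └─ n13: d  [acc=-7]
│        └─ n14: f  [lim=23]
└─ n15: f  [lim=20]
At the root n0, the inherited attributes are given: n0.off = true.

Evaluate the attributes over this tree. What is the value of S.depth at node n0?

-7

1. n0.off = true  [given at root]
2. n1.lim = 22  [terminal]
3. n2.off = false  [f₀.lim > 22]
4. n3.acc = 23  [terminal]
5. n4.wid = "pk"  ["pk"]
6. n5.acc = 0  [terminal]
7. n6.fin = -8  [d.acc - 8]
8. n7.acc = 18  [terminal]
9. n6.lim = "qm"  ["qm"]
10. n8.fin = 29  [d.acc + 29]
11. n9.off = false  [A.fin > 29]
12. n10.acc = -6  [terminal]
13. n9.sig = true  [S.off == false]
14. n9.depth = 26  [d.acc * -2 + 14]
15. n11.wid = "ry"  ["ry"]
16. n12.mk = 11  [terminal]
17. n13.acc = -7  [terminal]
18. n11.sig = 11  [a.mk * 3 - 22]
19. n11.lab = 29  [d.acc * 3 + 50]
20. n11.val = "ryz"  [B.wid ++ "z"]
21. n14.lim = 23  [terminal]
22. n8.lim = "vw"  ["vw"]
23. n4.sig = 15  [d.acc * -2 + 15]
24. n4.lab = 14  [len(B.wid) + 12]
25. n4.val = "nqm"  ["n" ++ A₀.lim]
26. n2.sig = true  [S.off == false]
27. n2.depth = 9  [B.lab - 5]
28. n15.lim = 20  [terminal]
29. n0.sig = false  [false]
30. n0.depth = -7  [S₁.depth + f₀.lim - 38]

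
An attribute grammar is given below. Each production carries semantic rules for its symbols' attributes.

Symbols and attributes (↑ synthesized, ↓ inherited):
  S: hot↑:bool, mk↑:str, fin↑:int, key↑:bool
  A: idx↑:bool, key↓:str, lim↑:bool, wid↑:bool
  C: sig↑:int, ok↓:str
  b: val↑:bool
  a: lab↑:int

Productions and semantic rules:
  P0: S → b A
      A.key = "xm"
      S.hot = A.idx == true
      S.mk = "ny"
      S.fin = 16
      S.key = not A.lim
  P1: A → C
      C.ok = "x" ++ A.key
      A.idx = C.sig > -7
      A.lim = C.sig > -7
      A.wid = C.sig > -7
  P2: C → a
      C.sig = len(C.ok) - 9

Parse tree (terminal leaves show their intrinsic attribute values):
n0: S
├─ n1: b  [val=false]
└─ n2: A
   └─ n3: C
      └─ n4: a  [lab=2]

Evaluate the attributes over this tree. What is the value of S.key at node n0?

1. n1.val = false  [terminal]
2. n2.key = "xm"  ["xm"]
3. n3.ok = "xxm"  ["x" ++ A.key]
4. n4.lab = 2  [terminal]
5. n3.sig = -6  [len(C.ok) - 9]
6. n2.idx = true  [C.sig > -7]
7. n2.lim = true  [C.sig > -7]
8. n2.wid = true  [C.sig > -7]
9. n0.hot = true  [A.idx == true]
10. n0.mk = "ny"  ["ny"]
11. n0.fin = 16  [16]
12. n0.key = false  [not A.lim]

false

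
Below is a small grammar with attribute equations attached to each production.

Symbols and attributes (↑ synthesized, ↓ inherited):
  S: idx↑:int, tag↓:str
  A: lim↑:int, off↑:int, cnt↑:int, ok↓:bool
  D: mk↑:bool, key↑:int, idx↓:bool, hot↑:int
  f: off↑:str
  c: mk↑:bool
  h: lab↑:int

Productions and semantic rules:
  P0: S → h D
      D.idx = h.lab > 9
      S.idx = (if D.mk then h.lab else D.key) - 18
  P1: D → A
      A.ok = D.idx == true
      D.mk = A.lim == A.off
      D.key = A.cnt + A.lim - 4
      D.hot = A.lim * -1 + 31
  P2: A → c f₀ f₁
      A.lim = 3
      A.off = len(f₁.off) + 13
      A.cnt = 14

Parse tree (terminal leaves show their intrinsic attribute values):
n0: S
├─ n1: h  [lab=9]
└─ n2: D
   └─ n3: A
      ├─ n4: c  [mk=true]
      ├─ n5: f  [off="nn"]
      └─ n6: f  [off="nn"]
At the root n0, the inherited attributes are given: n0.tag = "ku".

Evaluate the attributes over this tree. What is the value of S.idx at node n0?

-5

1. n0.tag = "ku"  [given at root]
2. n1.lab = 9  [terminal]
3. n2.idx = false  [h.lab > 9]
4. n3.ok = false  [D.idx == true]
5. n4.mk = true  [terminal]
6. n5.off = "nn"  [terminal]
7. n6.off = "nn"  [terminal]
8. n3.lim = 3  [3]
9. n3.off = 15  [len(f₁.off) + 13]
10. n3.cnt = 14  [14]
11. n2.mk = false  [A.lim == A.off]
12. n2.key = 13  [A.cnt + A.lim - 4]
13. n2.hot = 28  [A.lim * -1 + 31]
14. n0.idx = -5  [(if D.mk then h.lab else D.key) - 18]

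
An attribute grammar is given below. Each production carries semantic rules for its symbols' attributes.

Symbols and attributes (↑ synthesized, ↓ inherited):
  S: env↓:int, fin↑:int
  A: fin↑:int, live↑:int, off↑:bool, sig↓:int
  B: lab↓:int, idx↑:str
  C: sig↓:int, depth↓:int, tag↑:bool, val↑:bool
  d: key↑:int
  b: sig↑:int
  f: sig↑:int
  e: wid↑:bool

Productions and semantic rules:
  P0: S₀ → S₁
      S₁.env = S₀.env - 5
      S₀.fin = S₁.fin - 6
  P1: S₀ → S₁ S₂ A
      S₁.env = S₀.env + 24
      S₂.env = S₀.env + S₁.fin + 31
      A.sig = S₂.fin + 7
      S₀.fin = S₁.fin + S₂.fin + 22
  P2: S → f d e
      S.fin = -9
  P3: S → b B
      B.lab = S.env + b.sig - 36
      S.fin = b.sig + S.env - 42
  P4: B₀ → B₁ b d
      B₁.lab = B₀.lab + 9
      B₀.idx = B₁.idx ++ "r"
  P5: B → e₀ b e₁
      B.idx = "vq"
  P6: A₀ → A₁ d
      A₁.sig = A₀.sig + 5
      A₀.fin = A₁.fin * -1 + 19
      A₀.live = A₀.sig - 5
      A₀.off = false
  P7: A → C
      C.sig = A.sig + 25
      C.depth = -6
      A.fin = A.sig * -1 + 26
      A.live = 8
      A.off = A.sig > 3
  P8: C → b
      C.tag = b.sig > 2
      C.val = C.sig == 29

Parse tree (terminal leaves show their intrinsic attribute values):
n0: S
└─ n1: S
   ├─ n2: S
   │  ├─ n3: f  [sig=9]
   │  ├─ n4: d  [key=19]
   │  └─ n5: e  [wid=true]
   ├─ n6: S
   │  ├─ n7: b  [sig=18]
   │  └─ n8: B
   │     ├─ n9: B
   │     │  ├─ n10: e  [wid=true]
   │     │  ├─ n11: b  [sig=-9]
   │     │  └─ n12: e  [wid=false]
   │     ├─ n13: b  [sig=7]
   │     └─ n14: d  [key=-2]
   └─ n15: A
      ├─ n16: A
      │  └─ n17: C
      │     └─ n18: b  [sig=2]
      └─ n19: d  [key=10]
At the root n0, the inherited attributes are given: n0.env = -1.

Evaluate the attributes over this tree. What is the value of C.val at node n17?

1. n0.env = -1  [given at root]
2. n1.env = -6  [S₀.env - 5]
3. n2.env = 18  [S₀.env + 24]
4. n3.sig = 9  [terminal]
5. n4.key = 19  [terminal]
6. n5.wid = true  [terminal]
7. n2.fin = -9  [-9]
8. n6.env = 16  [S₀.env + S₁.fin + 31]
9. n7.sig = 18  [terminal]
10. n8.lab = -2  [S.env + b.sig - 36]
11. n9.lab = 7  [B₀.lab + 9]
12. n10.wid = true  [terminal]
13. n11.sig = -9  [terminal]
14. n12.wid = false  [terminal]
15. n9.idx = "vq"  ["vq"]
16. n13.sig = 7  [terminal]
17. n14.key = -2  [terminal]
18. n8.idx = "vqr"  [B₁.idx ++ "r"]
19. n6.fin = -8  [b.sig + S.env - 42]
20. n15.sig = -1  [S₂.fin + 7]
21. n16.sig = 4  [A₀.sig + 5]
22. n17.sig = 29  [A.sig + 25]
23. n17.depth = -6  [-6]
24. n18.sig = 2  [terminal]
25. n17.tag = false  [b.sig > 2]
26. n17.val = true  [C.sig == 29]
27. n16.fin = 22  [A.sig * -1 + 26]
28. n16.live = 8  [8]
29. n16.off = true  [A.sig > 3]
30. n19.key = 10  [terminal]
31. n15.fin = -3  [A₁.fin * -1 + 19]
32. n15.live = -6  [A₀.sig - 5]
33. n15.off = false  [false]
34. n1.fin = 5  [S₁.fin + S₂.fin + 22]
35. n0.fin = -1  [S₁.fin - 6]

true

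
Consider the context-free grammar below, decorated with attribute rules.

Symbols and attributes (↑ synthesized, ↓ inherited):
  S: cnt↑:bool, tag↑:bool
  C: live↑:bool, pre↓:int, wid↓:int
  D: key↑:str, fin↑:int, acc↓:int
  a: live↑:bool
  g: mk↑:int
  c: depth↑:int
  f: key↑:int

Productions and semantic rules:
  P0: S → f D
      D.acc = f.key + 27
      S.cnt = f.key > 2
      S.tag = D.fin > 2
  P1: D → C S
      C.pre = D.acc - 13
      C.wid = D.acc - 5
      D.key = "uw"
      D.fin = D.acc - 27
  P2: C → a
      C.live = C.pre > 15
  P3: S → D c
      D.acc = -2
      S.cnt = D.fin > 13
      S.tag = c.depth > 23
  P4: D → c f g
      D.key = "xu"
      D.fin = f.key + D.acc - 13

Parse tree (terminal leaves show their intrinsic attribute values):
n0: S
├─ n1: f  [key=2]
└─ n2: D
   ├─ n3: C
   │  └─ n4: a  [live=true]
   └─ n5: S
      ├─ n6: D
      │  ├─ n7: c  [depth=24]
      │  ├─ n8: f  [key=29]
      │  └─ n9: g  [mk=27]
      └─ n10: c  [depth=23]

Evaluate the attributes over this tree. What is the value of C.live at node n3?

true

1. n1.key = 2  [terminal]
2. n2.acc = 29  [f.key + 27]
3. n3.pre = 16  [D.acc - 13]
4. n3.wid = 24  [D.acc - 5]
5. n4.live = true  [terminal]
6. n3.live = true  [C.pre > 15]
7. n6.acc = -2  [-2]
8. n7.depth = 24  [terminal]
9. n8.key = 29  [terminal]
10. n9.mk = 27  [terminal]
11. n6.key = "xu"  ["xu"]
12. n6.fin = 14  [f.key + D.acc - 13]
13. n10.depth = 23  [terminal]
14. n5.cnt = true  [D.fin > 13]
15. n5.tag = false  [c.depth > 23]
16. n2.key = "uw"  ["uw"]
17. n2.fin = 2  [D.acc - 27]
18. n0.cnt = false  [f.key > 2]
19. n0.tag = false  [D.fin > 2]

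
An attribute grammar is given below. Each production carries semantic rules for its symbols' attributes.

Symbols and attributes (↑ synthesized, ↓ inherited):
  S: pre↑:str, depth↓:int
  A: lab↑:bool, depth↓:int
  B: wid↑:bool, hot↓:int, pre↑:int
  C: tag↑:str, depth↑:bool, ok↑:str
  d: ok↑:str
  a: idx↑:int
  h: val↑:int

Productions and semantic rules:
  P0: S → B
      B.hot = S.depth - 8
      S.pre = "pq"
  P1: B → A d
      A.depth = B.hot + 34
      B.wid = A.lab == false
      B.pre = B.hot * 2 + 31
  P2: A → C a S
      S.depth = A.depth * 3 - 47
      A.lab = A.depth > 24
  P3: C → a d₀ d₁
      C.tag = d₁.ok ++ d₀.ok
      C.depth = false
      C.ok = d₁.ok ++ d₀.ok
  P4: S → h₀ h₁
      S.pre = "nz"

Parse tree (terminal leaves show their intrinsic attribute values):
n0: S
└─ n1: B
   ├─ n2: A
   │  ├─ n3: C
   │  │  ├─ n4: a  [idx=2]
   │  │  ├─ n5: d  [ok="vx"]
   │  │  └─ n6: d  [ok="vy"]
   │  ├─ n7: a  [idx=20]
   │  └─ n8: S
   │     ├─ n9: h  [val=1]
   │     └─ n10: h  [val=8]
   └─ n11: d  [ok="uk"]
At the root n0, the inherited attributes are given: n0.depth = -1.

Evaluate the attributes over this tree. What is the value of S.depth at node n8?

1. n0.depth = -1  [given at root]
2. n1.hot = -9  [S.depth - 8]
3. n2.depth = 25  [B.hot + 34]
4. n4.idx = 2  [terminal]
5. n5.ok = "vx"  [terminal]
6. n6.ok = "vy"  [terminal]
7. n3.tag = "vyvx"  [d₁.ok ++ d₀.ok]
8. n3.depth = false  [false]
9. n3.ok = "vyvx"  [d₁.ok ++ d₀.ok]
10. n7.idx = 20  [terminal]
11. n8.depth = 28  [A.depth * 3 - 47]
12. n9.val = 1  [terminal]
13. n10.val = 8  [terminal]
14. n8.pre = "nz"  ["nz"]
15. n2.lab = true  [A.depth > 24]
16. n11.ok = "uk"  [terminal]
17. n1.wid = false  [A.lab == false]
18. n1.pre = 13  [B.hot * 2 + 31]
19. n0.pre = "pq"  ["pq"]

28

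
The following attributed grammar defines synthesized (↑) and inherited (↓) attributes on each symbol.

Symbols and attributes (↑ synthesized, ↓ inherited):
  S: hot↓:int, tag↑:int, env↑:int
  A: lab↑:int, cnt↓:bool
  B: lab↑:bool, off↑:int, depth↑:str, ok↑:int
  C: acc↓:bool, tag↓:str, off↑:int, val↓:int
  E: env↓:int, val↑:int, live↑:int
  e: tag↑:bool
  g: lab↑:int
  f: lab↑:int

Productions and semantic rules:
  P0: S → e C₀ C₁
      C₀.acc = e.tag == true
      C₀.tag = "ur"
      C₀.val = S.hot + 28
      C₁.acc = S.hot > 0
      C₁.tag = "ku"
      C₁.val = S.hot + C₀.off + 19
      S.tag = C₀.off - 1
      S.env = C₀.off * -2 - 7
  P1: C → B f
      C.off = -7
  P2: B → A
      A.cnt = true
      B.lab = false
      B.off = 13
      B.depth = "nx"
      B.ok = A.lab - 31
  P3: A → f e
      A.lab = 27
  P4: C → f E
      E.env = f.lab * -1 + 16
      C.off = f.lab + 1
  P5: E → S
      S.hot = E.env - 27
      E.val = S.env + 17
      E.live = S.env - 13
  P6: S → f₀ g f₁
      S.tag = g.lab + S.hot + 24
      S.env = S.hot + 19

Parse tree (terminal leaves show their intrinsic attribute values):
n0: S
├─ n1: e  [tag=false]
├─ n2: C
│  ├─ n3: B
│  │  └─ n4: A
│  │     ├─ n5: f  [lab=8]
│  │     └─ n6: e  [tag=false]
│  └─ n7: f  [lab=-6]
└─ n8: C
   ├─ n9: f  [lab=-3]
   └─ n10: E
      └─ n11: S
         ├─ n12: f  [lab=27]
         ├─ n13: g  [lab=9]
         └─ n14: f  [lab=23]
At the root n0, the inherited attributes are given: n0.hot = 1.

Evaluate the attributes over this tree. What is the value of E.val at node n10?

1. n0.hot = 1  [given at root]
2. n1.tag = false  [terminal]
3. n2.acc = false  [e.tag == true]
4. n2.tag = "ur"  ["ur"]
5. n2.val = 29  [S.hot + 28]
6. n4.cnt = true  [true]
7. n5.lab = 8  [terminal]
8. n6.tag = false  [terminal]
9. n4.lab = 27  [27]
10. n3.lab = false  [false]
11. n3.off = 13  [13]
12. n3.depth = "nx"  ["nx"]
13. n3.ok = -4  [A.lab - 31]
14. n7.lab = -6  [terminal]
15. n2.off = -7  [-7]
16. n8.acc = true  [S.hot > 0]
17. n8.tag = "ku"  ["ku"]
18. n8.val = 13  [S.hot + C₀.off + 19]
19. n9.lab = -3  [terminal]
20. n10.env = 19  [f.lab * -1 + 16]
21. n11.hot = -8  [E.env - 27]
22. n12.lab = 27  [terminal]
23. n13.lab = 9  [terminal]
24. n14.lab = 23  [terminal]
25. n11.tag = 25  [g.lab + S.hot + 24]
26. n11.env = 11  [S.hot + 19]
27. n10.val = 28  [S.env + 17]
28. n10.live = -2  [S.env - 13]
29. n8.off = -2  [f.lab + 1]
30. n0.tag = -8  [C₀.off - 1]
31. n0.env = 7  [C₀.off * -2 - 7]

28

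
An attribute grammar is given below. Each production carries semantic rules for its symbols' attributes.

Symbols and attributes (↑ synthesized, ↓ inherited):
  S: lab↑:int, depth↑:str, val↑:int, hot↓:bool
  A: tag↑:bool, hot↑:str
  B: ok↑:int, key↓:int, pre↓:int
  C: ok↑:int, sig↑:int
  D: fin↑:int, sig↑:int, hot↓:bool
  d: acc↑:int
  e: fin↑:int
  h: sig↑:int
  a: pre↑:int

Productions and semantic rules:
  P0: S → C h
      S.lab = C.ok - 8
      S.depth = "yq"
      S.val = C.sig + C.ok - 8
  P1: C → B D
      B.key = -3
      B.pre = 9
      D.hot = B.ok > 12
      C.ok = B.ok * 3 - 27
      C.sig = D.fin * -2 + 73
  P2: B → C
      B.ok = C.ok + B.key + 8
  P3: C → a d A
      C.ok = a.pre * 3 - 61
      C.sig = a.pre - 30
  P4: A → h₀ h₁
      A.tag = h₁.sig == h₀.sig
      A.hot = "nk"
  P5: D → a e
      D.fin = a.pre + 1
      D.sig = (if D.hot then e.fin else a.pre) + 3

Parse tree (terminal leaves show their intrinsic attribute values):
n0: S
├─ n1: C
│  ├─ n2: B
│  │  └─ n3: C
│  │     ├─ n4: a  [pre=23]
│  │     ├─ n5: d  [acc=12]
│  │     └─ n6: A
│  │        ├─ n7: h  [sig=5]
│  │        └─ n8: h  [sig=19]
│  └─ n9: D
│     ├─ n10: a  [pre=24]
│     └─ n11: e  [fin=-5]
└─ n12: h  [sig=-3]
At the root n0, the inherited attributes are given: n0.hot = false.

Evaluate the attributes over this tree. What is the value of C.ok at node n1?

12

1. n0.hot = false  [given at root]
2. n2.key = -3  [-3]
3. n2.pre = 9  [9]
4. n4.pre = 23  [terminal]
5. n5.acc = 12  [terminal]
6. n7.sig = 5  [terminal]
7. n8.sig = 19  [terminal]
8. n6.tag = false  [h₁.sig == h₀.sig]
9. n6.hot = "nk"  ["nk"]
10. n3.ok = 8  [a.pre * 3 - 61]
11. n3.sig = -7  [a.pre - 30]
12. n2.ok = 13  [C.ok + B.key + 8]
13. n9.hot = true  [B.ok > 12]
14. n10.pre = 24  [terminal]
15. n11.fin = -5  [terminal]
16. n9.fin = 25  [a.pre + 1]
17. n9.sig = -2  [(if D.hot then e.fin else a.pre) + 3]
18. n1.ok = 12  [B.ok * 3 - 27]
19. n1.sig = 23  [D.fin * -2 + 73]
20. n12.sig = -3  [terminal]
21. n0.lab = 4  [C.ok - 8]
22. n0.depth = "yq"  ["yq"]
23. n0.val = 27  [C.sig + C.ok - 8]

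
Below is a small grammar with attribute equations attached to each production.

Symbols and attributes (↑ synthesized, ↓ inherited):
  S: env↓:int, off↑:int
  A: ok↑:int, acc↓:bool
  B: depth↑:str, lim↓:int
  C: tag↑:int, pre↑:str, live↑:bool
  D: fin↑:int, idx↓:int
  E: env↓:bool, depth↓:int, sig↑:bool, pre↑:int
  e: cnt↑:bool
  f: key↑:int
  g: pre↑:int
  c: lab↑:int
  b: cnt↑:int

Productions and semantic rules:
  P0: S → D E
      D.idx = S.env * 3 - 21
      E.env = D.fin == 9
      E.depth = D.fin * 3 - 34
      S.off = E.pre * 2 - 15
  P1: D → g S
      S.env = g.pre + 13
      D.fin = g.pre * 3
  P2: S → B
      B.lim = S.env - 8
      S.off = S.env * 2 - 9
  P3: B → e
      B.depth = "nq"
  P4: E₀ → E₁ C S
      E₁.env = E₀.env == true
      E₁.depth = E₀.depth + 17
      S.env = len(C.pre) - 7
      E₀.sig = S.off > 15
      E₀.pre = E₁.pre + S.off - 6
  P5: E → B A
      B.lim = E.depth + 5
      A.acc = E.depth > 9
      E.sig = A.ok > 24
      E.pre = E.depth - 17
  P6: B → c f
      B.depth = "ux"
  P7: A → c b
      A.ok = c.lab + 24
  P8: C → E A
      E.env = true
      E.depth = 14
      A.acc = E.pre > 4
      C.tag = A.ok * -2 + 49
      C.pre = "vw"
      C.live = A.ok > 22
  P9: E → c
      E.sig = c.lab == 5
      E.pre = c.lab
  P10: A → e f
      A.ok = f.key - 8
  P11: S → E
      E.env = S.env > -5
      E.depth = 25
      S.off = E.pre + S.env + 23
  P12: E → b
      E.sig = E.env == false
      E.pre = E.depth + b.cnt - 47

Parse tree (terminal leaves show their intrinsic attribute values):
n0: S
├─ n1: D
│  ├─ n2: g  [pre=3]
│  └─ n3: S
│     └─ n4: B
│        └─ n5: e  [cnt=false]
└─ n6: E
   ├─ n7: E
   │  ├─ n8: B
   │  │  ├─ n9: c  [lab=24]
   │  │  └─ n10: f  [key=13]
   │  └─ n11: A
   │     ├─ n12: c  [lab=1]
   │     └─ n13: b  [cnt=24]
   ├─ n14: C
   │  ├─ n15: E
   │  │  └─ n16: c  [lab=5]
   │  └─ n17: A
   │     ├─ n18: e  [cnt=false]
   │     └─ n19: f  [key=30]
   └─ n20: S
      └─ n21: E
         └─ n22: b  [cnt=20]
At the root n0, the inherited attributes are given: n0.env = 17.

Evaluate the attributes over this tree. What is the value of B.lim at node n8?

15

1. n0.env = 17  [given at root]
2. n1.idx = 30  [S.env * 3 - 21]
3. n2.pre = 3  [terminal]
4. n3.env = 16  [g.pre + 13]
5. n4.lim = 8  [S.env - 8]
6. n5.cnt = false  [terminal]
7. n4.depth = "nq"  ["nq"]
8. n3.off = 23  [S.env * 2 - 9]
9. n1.fin = 9  [g.pre * 3]
10. n6.env = true  [D.fin == 9]
11. n6.depth = -7  [D.fin * 3 - 34]
12. n7.env = true  [E₀.env == true]
13. n7.depth = 10  [E₀.depth + 17]
14. n8.lim = 15  [E.depth + 5]
15. n9.lab = 24  [terminal]
16. n10.key = 13  [terminal]
17. n8.depth = "ux"  ["ux"]
18. n11.acc = true  [E.depth > 9]
19. n12.lab = 1  [terminal]
20. n13.cnt = 24  [terminal]
21. n11.ok = 25  [c.lab + 24]
22. n7.sig = true  [A.ok > 24]
23. n7.pre = -7  [E.depth - 17]
24. n15.env = true  [true]
25. n15.depth = 14  [14]
26. n16.lab = 5  [terminal]
27. n15.sig = true  [c.lab == 5]
28. n15.pre = 5  [c.lab]
29. n17.acc = true  [E.pre > 4]
30. n18.cnt = false  [terminal]
31. n19.key = 30  [terminal]
32. n17.ok = 22  [f.key - 8]
33. n14.tag = 5  [A.ok * -2 + 49]
34. n14.pre = "vw"  ["vw"]
35. n14.live = false  [A.ok > 22]
36. n20.env = -5  [len(C.pre) - 7]
37. n21.env = false  [S.env > -5]
38. n21.depth = 25  [25]
39. n22.cnt = 20  [terminal]
40. n21.sig = true  [E.env == false]
41. n21.pre = -2  [E.depth + b.cnt - 47]
42. n20.off = 16  [E.pre + S.env + 23]
43. n6.sig = true  [S.off > 15]
44. n6.pre = 3  [E₁.pre + S.off - 6]
45. n0.off = -9  [E.pre * 2 - 15]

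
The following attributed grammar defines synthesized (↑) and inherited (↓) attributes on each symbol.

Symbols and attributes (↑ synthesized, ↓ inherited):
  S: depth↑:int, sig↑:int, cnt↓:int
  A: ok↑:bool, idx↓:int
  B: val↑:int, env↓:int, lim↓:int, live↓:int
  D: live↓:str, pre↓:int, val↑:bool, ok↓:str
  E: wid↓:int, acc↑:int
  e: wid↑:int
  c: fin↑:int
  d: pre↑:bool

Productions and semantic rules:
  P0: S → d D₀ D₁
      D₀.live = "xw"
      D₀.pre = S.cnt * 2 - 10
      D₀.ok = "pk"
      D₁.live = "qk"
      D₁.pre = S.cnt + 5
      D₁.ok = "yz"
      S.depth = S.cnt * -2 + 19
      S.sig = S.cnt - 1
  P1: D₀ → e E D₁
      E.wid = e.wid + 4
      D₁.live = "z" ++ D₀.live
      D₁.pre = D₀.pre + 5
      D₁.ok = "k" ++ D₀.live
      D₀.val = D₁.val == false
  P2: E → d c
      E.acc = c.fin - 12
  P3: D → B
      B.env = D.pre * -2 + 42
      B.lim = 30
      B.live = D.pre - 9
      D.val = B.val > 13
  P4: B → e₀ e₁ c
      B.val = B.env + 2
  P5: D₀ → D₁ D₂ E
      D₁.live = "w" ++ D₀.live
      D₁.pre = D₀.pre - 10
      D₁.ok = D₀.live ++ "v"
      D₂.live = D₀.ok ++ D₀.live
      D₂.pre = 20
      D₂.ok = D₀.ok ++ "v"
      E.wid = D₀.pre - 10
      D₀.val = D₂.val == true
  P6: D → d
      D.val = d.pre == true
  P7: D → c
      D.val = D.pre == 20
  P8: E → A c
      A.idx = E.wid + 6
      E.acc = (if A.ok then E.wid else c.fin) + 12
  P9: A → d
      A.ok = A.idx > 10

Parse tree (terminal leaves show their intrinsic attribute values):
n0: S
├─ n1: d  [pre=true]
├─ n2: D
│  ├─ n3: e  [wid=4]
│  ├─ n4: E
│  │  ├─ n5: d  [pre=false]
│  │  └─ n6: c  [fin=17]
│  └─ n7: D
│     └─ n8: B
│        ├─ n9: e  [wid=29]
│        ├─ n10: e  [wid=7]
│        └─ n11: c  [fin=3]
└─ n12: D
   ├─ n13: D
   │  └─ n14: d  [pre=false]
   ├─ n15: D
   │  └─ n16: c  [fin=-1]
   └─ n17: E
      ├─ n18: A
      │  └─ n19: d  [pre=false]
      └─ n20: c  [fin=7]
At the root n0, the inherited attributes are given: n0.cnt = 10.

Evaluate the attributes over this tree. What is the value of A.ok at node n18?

1. n0.cnt = 10  [given at root]
2. n1.pre = true  [terminal]
3. n2.live = "xw"  ["xw"]
4. n2.pre = 10  [S.cnt * 2 - 10]
5. n2.ok = "pk"  ["pk"]
6. n3.wid = 4  [terminal]
7. n4.wid = 8  [e.wid + 4]
8. n5.pre = false  [terminal]
9. n6.fin = 17  [terminal]
10. n4.acc = 5  [c.fin - 12]
11. n7.live = "zxw"  ["z" ++ D₀.live]
12. n7.pre = 15  [D₀.pre + 5]
13. n7.ok = "kxw"  ["k" ++ D₀.live]
14. n8.env = 12  [D.pre * -2 + 42]
15. n8.lim = 30  [30]
16. n8.live = 6  [D.pre - 9]
17. n9.wid = 29  [terminal]
18. n10.wid = 7  [terminal]
19. n11.fin = 3  [terminal]
20. n8.val = 14  [B.env + 2]
21. n7.val = true  [B.val > 13]
22. n2.val = false  [D₁.val == false]
23. n12.live = "qk"  ["qk"]
24. n12.pre = 15  [S.cnt + 5]
25. n12.ok = "yz"  ["yz"]
26. n13.live = "wqk"  ["w" ++ D₀.live]
27. n13.pre = 5  [D₀.pre - 10]
28. n13.ok = "qkv"  [D₀.live ++ "v"]
29. n14.pre = false  [terminal]
30. n13.val = false  [d.pre == true]
31. n15.live = "yzqk"  [D₀.ok ++ D₀.live]
32. n15.pre = 20  [20]
33. n15.ok = "yzv"  [D₀.ok ++ "v"]
34. n16.fin = -1  [terminal]
35. n15.val = true  [D.pre == 20]
36. n17.wid = 5  [D₀.pre - 10]
37. n18.idx = 11  [E.wid + 6]
38. n19.pre = false  [terminal]
39. n18.ok = true  [A.idx > 10]
40. n20.fin = 7  [terminal]
41. n17.acc = 17  [(if A.ok then E.wid else c.fin) + 12]
42. n12.val = true  [D₂.val == true]
43. n0.depth = -1  [S.cnt * -2 + 19]
44. n0.sig = 9  [S.cnt - 1]

true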